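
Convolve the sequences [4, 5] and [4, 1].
y[0] = 4×4 = 16; y[1] = 4×1 + 5×4 = 24; y[2] = 5×1 = 5

[16, 24, 5]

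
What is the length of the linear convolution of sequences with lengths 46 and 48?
Linear/full convolution length: m + n - 1 = 46 + 48 - 1 = 93

93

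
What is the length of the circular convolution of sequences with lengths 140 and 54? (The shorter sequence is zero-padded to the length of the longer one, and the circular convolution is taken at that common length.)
Circular convolution (zero-padding the shorter input) has length max(m, n) = max(140, 54) = 140

140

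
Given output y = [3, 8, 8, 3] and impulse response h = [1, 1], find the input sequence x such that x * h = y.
Deconvolve y=[3, 8, 8, 3] by h=[1, 1]. Since h[0]=1, solve forward: x[0] = y[0] / 1 = 3; x[1] = (y[1] - 3×1) / 1 = 5; x[2] = (y[2] - 5×1) / 1 = 3. So x = [3, 5, 3]. Check by forward convolution: y[0] = 3×1 = 3; y[1] = 3×1 + 5×1 = 8; y[2] = 5×1 + 3×1 = 8; y[3] = 3×1 = 3

[3, 5, 3]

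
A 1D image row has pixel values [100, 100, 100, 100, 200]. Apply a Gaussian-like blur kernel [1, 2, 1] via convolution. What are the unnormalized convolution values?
Convolve image row [100, 100, 100, 100, 200] with kernel [1, 2, 1]: y[0] = 100×1 = 100; y[1] = 100×2 + 100×1 = 300; y[2] = 100×1 + 100×2 + 100×1 = 400; y[3] = 100×1 + 100×2 + 100×1 = 400; y[4] = 100×1 + 100×2 + 200×1 = 500; y[5] = 100×1 + 200×2 = 500; y[6] = 200×1 = 200 → [100, 300, 400, 400, 500, 500, 200]. Normalization factor = sum(kernel) = 4.

[100, 300, 400, 400, 500, 500, 200]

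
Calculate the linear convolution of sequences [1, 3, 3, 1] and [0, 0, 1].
y[0] = 1×0 = 0; y[1] = 1×0 + 3×0 = 0; y[2] = 1×1 + 3×0 + 3×0 = 1; y[3] = 3×1 + 3×0 + 1×0 = 3; y[4] = 3×1 + 1×0 = 3; y[5] = 1×1 = 1

[0, 0, 1, 3, 3, 1]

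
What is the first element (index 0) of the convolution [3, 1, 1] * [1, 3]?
Use y[k] = Σ_i a[i]·b[k-i] at k=0. y[0] = 3×1 = 3

3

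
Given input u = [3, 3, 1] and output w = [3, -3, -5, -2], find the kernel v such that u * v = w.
Output length 4 = len(u) + len(v) - 1 ⇒ len(v) = 2. Solve v forward using v[k] = (w[k] - Σ_{i≥1} u[i]·v[k-i]) / u[0]: v[0] = w[0] / u[0] = 3 / 3 = 1; v[1] = (w[1] - 3×1) / u[0] = (-3 - 3×1) / 3 = -2. So v = [1, -2]. Forward-check [3, 3, 1] * [1, -2]: w[0] = 3×1 = 3; w[1] = 3×-2 + 3×1 = -3; w[2] = 3×-2 + 1×1 = -5; w[3] = 1×-2 = -2 → [3, -3, -5, -2] ✓

[1, -2]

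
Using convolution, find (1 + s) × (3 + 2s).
Ascending coefficients: a = [1, 1], b = [3, 2]. c[0] = 1×3 = 3; c[1] = 1×2 + 1×3 = 5; c[2] = 1×2 = 2. Result coefficients: [3, 5, 2] → 3 + 5s + 2s^2

3 + 5s + 2s^2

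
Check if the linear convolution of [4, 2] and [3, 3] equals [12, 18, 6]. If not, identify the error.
Recompute linear convolution of [4, 2] and [3, 3]: y[0] = 4×3 = 12; y[1] = 4×3 + 2×3 = 18; y[2] = 2×3 = 6 → [12, 18, 6]. Given [12, 18, 6] matches, so answer: Yes

Yes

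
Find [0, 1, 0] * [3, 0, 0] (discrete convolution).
y[0] = 0×3 = 0; y[1] = 0×0 + 1×3 = 3; y[2] = 0×0 + 1×0 + 0×3 = 0; y[3] = 1×0 + 0×0 = 0; y[4] = 0×0 = 0

[0, 3, 0, 0, 0]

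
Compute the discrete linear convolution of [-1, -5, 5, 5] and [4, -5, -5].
y[0] = -1×4 = -4; y[1] = -1×-5 + -5×4 = -15; y[2] = -1×-5 + -5×-5 + 5×4 = 50; y[3] = -5×-5 + 5×-5 + 5×4 = 20; y[4] = 5×-5 + 5×-5 = -50; y[5] = 5×-5 = -25

[-4, -15, 50, 20, -50, -25]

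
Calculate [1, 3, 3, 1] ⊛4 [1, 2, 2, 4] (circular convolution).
Use y[k] = Σ_j s[j]·t[(k-j) mod 4]. y[0] = 1×1 + 3×4 + 3×2 + 1×2 = 21; y[1] = 1×2 + 3×1 + 3×4 + 1×2 = 19; y[2] = 1×2 + 3×2 + 3×1 + 1×4 = 15; y[3] = 1×4 + 3×2 + 3×2 + 1×1 = 17. Result: [21, 19, 15, 17]

[21, 19, 15, 17]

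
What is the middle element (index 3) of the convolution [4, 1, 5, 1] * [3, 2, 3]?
Use y[k] = Σ_i a[i]·b[k-i] at k=3. y[3] = 1×3 + 5×2 + 1×3 = 16

16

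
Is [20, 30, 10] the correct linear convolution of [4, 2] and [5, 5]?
Recompute linear convolution of [4, 2] and [5, 5]: y[0] = 4×5 = 20; y[1] = 4×5 + 2×5 = 30; y[2] = 2×5 = 10 → [20, 30, 10]. Given [20, 30, 10] matches, so answer: Yes

Yes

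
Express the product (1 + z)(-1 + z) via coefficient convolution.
Ascending coefficients: a = [1, 1], b = [-1, 1]. c[0] = 1×-1 = -1; c[1] = 1×1 + 1×-1 = 0; c[2] = 1×1 = 1. Result coefficients: [-1, 0, 1] → -1 + z^2

-1 + z^2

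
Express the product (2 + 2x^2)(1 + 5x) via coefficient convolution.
Ascending coefficients: a = [2, 0, 2], b = [1, 5]. c[0] = 2×1 = 2; c[1] = 2×5 + 0×1 = 10; c[2] = 0×5 + 2×1 = 2; c[3] = 2×5 = 10. Result coefficients: [2, 10, 2, 10] → 2 + 10x + 2x^2 + 10x^3

2 + 10x + 2x^2 + 10x^3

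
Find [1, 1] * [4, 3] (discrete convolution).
y[0] = 1×4 = 4; y[1] = 1×3 + 1×4 = 7; y[2] = 1×3 = 3

[4, 7, 3]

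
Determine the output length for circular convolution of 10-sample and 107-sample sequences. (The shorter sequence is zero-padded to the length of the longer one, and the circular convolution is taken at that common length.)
Circular convolution (zero-padding the shorter input) has length max(m, n) = max(10, 107) = 107

107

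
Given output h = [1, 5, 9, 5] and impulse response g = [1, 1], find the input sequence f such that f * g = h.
Deconvolve h=[1, 5, 9, 5] by g=[1, 1]. Since g[0]=1, solve forward: f[0] = h[0] / 1 = 1; f[1] = (h[1] - 1×1) / 1 = 4; f[2] = (h[2] - 4×1) / 1 = 5. So f = [1, 4, 5]. Check by forward convolution: h[0] = 1×1 = 1; h[1] = 1×1 + 4×1 = 5; h[2] = 4×1 + 5×1 = 9; h[3] = 5×1 = 5

[1, 4, 5]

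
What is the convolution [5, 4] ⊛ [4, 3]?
y[0] = 5×4 = 20; y[1] = 5×3 + 4×4 = 31; y[2] = 4×3 = 12

[20, 31, 12]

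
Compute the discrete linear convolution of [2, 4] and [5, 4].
y[0] = 2×5 = 10; y[1] = 2×4 + 4×5 = 28; y[2] = 4×4 = 16

[10, 28, 16]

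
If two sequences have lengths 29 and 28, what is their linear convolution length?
Linear/full convolution length: m + n - 1 = 29 + 28 - 1 = 56

56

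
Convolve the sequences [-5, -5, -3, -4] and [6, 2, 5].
y[0] = -5×6 = -30; y[1] = -5×2 + -5×6 = -40; y[2] = -5×5 + -5×2 + -3×6 = -53; y[3] = -5×5 + -3×2 + -4×6 = -55; y[4] = -3×5 + -4×2 = -23; y[5] = -4×5 = -20

[-30, -40, -53, -55, -23, -20]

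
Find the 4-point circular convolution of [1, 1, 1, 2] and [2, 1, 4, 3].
Use y[k] = Σ_j f[j]·g[(k-j) mod 4]. y[0] = 1×2 + 1×3 + 1×4 + 2×1 = 11; y[1] = 1×1 + 1×2 + 1×3 + 2×4 = 14; y[2] = 1×4 + 1×1 + 1×2 + 2×3 = 13; y[3] = 1×3 + 1×4 + 1×1 + 2×2 = 12. Result: [11, 14, 13, 12]

[11, 14, 13, 12]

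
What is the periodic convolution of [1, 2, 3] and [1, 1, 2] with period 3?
Use y[k] = Σ_j s[j]·t[(k-j) mod 3]. y[0] = 1×1 + 2×2 + 3×1 = 8; y[1] = 1×1 + 2×1 + 3×2 = 9; y[2] = 1×2 + 2×1 + 3×1 = 7. Result: [8, 9, 7]

[8, 9, 7]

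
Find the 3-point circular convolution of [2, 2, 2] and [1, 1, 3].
Use y[k] = Σ_j u[j]·v[(k-j) mod 3]. y[0] = 2×1 + 2×3 + 2×1 = 10; y[1] = 2×1 + 2×1 + 2×3 = 10; y[2] = 2×3 + 2×1 + 2×1 = 10. Result: [10, 10, 10]

[10, 10, 10]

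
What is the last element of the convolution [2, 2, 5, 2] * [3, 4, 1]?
Use y[k] = Σ_i a[i]·b[k-i] at k=5. y[5] = 2×1 = 2

2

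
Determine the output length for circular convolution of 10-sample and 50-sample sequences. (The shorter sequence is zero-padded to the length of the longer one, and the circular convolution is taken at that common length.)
Circular convolution (zero-padding the shorter input) has length max(m, n) = max(10, 50) = 50

50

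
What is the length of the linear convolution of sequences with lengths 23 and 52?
Linear/full convolution length: m + n - 1 = 23 + 52 - 1 = 74

74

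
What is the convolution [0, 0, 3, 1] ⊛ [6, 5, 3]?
y[0] = 0×6 = 0; y[1] = 0×5 + 0×6 = 0; y[2] = 0×3 + 0×5 + 3×6 = 18; y[3] = 0×3 + 3×5 + 1×6 = 21; y[4] = 3×3 + 1×5 = 14; y[5] = 1×3 = 3

[0, 0, 18, 21, 14, 3]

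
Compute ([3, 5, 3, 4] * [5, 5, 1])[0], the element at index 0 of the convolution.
Use y[k] = Σ_i a[i]·b[k-i] at k=0. y[0] = 3×5 = 15

15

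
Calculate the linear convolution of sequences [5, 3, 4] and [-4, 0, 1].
y[0] = 5×-4 = -20; y[1] = 5×0 + 3×-4 = -12; y[2] = 5×1 + 3×0 + 4×-4 = -11; y[3] = 3×1 + 4×0 = 3; y[4] = 4×1 = 4

[-20, -12, -11, 3, 4]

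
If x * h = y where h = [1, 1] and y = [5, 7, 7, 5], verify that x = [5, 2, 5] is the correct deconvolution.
Forward-compute [5, 2, 5] * [1, 1]: y[0] = 5×1 = 5; y[1] = 5×1 + 2×1 = 7; y[2] = 2×1 + 5×1 = 7; y[3] = 5×1 = 5 → [5, 7, 7, 5]. Matches given y = [5, 7, 7, 5], so verified.

Verified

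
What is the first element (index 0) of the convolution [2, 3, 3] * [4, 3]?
Use y[k] = Σ_i a[i]·b[k-i] at k=0. y[0] = 2×4 = 8

8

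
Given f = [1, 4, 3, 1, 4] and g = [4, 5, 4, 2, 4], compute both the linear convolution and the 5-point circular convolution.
Linear: y_lin[0] = 1×4 = 4; y_lin[1] = 1×5 + 4×4 = 21; y_lin[2] = 1×4 + 4×5 + 3×4 = 36; y_lin[3] = 1×2 + 4×4 + 3×5 + 1×4 = 37; y_lin[4] = 1×4 + 4×2 + 3×4 + 1×5 + 4×4 = 45; y_lin[5] = 4×4 + 3×2 + 1×4 + 4×5 = 46; y_lin[6] = 3×4 + 1×2 + 4×4 = 30; y_lin[7] = 1×4 + 4×2 = 12; y_lin[8] = 4×4 = 16 → [4, 21, 36, 37, 45, 46, 30, 12, 16]. Circular (length 5): y[0] = 1×4 + 4×4 + 3×2 + 1×4 + 4×5 = 50; y[1] = 1×5 + 4×4 + 3×4 + 1×2 + 4×4 = 51; y[2] = 1×4 + 4×5 + 3×4 + 1×4 + 4×2 = 48; y[3] = 1×2 + 4×4 + 3×5 + 1×4 + 4×4 = 53; y[4] = 1×4 + 4×2 + 3×4 + 1×5 + 4×4 = 45 → [50, 51, 48, 53, 45]

Linear: [4, 21, 36, 37, 45, 46, 30, 12, 16], Circular: [50, 51, 48, 53, 45]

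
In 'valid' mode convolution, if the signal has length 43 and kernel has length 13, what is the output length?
'Valid' mode counts only positions where the kernel fully overlaps the signal: m - n + 1 = 43 - 13 + 1 = 31

31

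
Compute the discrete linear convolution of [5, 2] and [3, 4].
y[0] = 5×3 = 15; y[1] = 5×4 + 2×3 = 26; y[2] = 2×4 = 8

[15, 26, 8]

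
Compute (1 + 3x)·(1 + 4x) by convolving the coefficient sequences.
Ascending coefficients: a = [1, 3], b = [1, 4]. c[0] = 1×1 = 1; c[1] = 1×4 + 3×1 = 7; c[2] = 3×4 = 12. Result coefficients: [1, 7, 12] → 1 + 7x + 12x^2

1 + 7x + 12x^2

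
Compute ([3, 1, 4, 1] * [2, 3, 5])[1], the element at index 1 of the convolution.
Use y[k] = Σ_i a[i]·b[k-i] at k=1. y[1] = 3×3 + 1×2 = 11

11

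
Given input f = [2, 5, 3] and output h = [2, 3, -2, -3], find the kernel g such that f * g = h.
Output length 4 = len(f) + len(g) - 1 ⇒ len(g) = 2. Solve g forward using g[k] = (h[k] - Σ_{i≥1} f[i]·g[k-i]) / f[0]: g[0] = h[0] / f[0] = 2 / 2 = 1; g[1] = (h[1] - 5×1) / f[0] = (3 - 5×1) / 2 = -1. So g = [1, -1]. Forward-check [2, 5, 3] * [1, -1]: h[0] = 2×1 = 2; h[1] = 2×-1 + 5×1 = 3; h[2] = 5×-1 + 3×1 = -2; h[3] = 3×-1 = -3 → [2, 3, -2, -3] ✓

[1, -1]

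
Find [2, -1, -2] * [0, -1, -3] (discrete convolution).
y[0] = 2×0 = 0; y[1] = 2×-1 + -1×0 = -2; y[2] = 2×-3 + -1×-1 + -2×0 = -5; y[3] = -1×-3 + -2×-1 = 5; y[4] = -2×-3 = 6

[0, -2, -5, 5, 6]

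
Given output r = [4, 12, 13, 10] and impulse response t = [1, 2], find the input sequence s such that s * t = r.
Deconvolve r=[4, 12, 13, 10] by t=[1, 2]. Since t[0]=1, solve forward: s[0] = r[0] / 1 = 4; s[1] = (r[1] - 4×2) / 1 = 4; s[2] = (r[2] - 4×2) / 1 = 5. So s = [4, 4, 5]. Check by forward convolution: r[0] = 4×1 = 4; r[1] = 4×2 + 4×1 = 12; r[2] = 4×2 + 5×1 = 13; r[3] = 5×2 = 10

[4, 4, 5]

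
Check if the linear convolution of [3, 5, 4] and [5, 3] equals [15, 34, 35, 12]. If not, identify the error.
Recompute linear convolution of [3, 5, 4] and [5, 3]: y[0] = 3×5 = 15; y[1] = 3×3 + 5×5 = 34; y[2] = 5×3 + 4×5 = 35; y[3] = 4×3 = 12 → [15, 34, 35, 12]. Given [15, 34, 35, 12] matches, so answer: Yes

Yes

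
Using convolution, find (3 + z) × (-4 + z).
Ascending coefficients: a = [3, 1], b = [-4, 1]. c[0] = 3×-4 = -12; c[1] = 3×1 + 1×-4 = -1; c[2] = 1×1 = 1. Result coefficients: [-12, -1, 1] → -12 - z + z^2

-12 - z + z^2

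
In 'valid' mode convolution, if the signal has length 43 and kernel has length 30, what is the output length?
'Valid' mode counts only positions where the kernel fully overlaps the signal: m - n + 1 = 43 - 30 + 1 = 14

14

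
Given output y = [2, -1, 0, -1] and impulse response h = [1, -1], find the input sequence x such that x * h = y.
Deconvolve y=[2, -1, 0, -1] by h=[1, -1]. Since h[0]=1, solve forward: x[0] = y[0] / 1 = 2; x[1] = (y[1] - 2×-1) / 1 = 1; x[2] = (y[2] - 1×-1) / 1 = 1. So x = [2, 1, 1]. Check by forward convolution: y[0] = 2×1 = 2; y[1] = 2×-1 + 1×1 = -1; y[2] = 1×-1 + 1×1 = 0; y[3] = 1×-1 = -1

[2, 1, 1]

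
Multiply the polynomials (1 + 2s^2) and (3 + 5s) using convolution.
Ascending coefficients: a = [1, 0, 2], b = [3, 5]. c[0] = 1×3 = 3; c[1] = 1×5 + 0×3 = 5; c[2] = 0×5 + 2×3 = 6; c[3] = 2×5 = 10. Result coefficients: [3, 5, 6, 10] → 3 + 5s + 6s^2 + 10s^3

3 + 5s + 6s^2 + 10s^3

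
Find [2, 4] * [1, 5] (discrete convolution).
y[0] = 2×1 = 2; y[1] = 2×5 + 4×1 = 14; y[2] = 4×5 = 20

[2, 14, 20]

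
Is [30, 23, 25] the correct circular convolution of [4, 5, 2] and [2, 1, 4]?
Recompute circular convolution of [4, 5, 2] and [2, 1, 4]: y[0] = 4×2 + 5×4 + 2×1 = 30; y[1] = 4×1 + 5×2 + 2×4 = 22; y[2] = 4×4 + 5×1 + 2×2 = 25 → [30, 22, 25]. Compare to given [30, 23, 25]: they differ at index 1: given 23, correct 22, so answer: No

No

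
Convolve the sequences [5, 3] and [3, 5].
y[0] = 5×3 = 15; y[1] = 5×5 + 3×3 = 34; y[2] = 3×5 = 15

[15, 34, 15]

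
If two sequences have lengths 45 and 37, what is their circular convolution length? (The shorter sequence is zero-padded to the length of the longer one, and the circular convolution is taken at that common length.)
Circular convolution (zero-padding the shorter input) has length max(m, n) = max(45, 37) = 45

45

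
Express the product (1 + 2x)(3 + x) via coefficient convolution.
Ascending coefficients: a = [1, 2], b = [3, 1]. c[0] = 1×3 = 3; c[1] = 1×1 + 2×3 = 7; c[2] = 2×1 = 2. Result coefficients: [3, 7, 2] → 3 + 7x + 2x^2

3 + 7x + 2x^2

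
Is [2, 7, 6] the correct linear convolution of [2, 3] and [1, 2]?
Recompute linear convolution of [2, 3] and [1, 2]: y[0] = 2×1 = 2; y[1] = 2×2 + 3×1 = 7; y[2] = 3×2 = 6 → [2, 7, 6]. Given [2, 7, 6] matches, so answer: Yes

Yes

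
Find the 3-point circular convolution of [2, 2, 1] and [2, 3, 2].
Use y[k] = Σ_j a[j]·b[(k-j) mod 3]. y[0] = 2×2 + 2×2 + 1×3 = 11; y[1] = 2×3 + 2×2 + 1×2 = 12; y[2] = 2×2 + 2×3 + 1×2 = 12. Result: [11, 12, 12]

[11, 12, 12]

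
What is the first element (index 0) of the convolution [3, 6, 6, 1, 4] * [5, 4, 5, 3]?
Use y[k] = Σ_i a[i]·b[k-i] at k=0. y[0] = 3×5 = 15

15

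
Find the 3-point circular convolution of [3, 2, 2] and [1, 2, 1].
Use y[k] = Σ_j u[j]·v[(k-j) mod 3]. y[0] = 3×1 + 2×1 + 2×2 = 9; y[1] = 3×2 + 2×1 + 2×1 = 10; y[2] = 3×1 + 2×2 + 2×1 = 9. Result: [9, 10, 9]

[9, 10, 9]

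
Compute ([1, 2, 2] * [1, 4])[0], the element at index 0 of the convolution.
Use y[k] = Σ_i a[i]·b[k-i] at k=0. y[0] = 1×1 = 1

1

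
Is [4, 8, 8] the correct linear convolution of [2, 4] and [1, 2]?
Recompute linear convolution of [2, 4] and [1, 2]: y[0] = 2×1 = 2; y[1] = 2×2 + 4×1 = 8; y[2] = 4×2 = 8 → [2, 8, 8]. Compare to given [4, 8, 8]: they differ at index 0: given 4, correct 2, so answer: No

No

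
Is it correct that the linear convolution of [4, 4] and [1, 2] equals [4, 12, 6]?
Recompute linear convolution of [4, 4] and [1, 2]: y[0] = 4×1 = 4; y[1] = 4×2 + 4×1 = 12; y[2] = 4×2 = 8 → [4, 12, 8]. Compare to given [4, 12, 6]: they differ at index 2: given 6, correct 8, so answer: No

No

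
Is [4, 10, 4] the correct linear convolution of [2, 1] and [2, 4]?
Recompute linear convolution of [2, 1] and [2, 4]: y[0] = 2×2 = 4; y[1] = 2×4 + 1×2 = 10; y[2] = 1×4 = 4 → [4, 10, 4]. Given [4, 10, 4] matches, so answer: Yes

Yes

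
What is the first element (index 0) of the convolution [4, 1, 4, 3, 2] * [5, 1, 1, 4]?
Use y[k] = Σ_i a[i]·b[k-i] at k=0. y[0] = 4×5 = 20

20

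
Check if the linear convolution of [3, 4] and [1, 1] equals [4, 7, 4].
Recompute linear convolution of [3, 4] and [1, 1]: y[0] = 3×1 = 3; y[1] = 3×1 + 4×1 = 7; y[2] = 4×1 = 4 → [3, 7, 4]. Compare to given [4, 7, 4]: they differ at index 0: given 4, correct 3, so answer: No

No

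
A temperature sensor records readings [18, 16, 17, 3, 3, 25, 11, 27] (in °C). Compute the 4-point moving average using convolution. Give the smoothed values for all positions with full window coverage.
4-point moving average kernel = [1, 1, 1, 1]. Apply in 'valid' mode (full window coverage): avg[0] = (18 + 16 + 17 + 3) / 4 = 13.5; avg[1] = (16 + 17 + 3 + 3) / 4 = 9.75; avg[2] = (17 + 3 + 3 + 25) / 4 = 12.0; avg[3] = (3 + 3 + 25 + 11) / 4 = 10.5; avg[4] = (3 + 25 + 11 + 27) / 4 = 16.5. Smoothed values: [13.5, 9.75, 12.0, 10.5, 16.5]

[13.5, 9.75, 12.0, 10.5, 16.5]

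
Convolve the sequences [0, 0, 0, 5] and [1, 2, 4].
y[0] = 0×1 = 0; y[1] = 0×2 + 0×1 = 0; y[2] = 0×4 + 0×2 + 0×1 = 0; y[3] = 0×4 + 0×2 + 5×1 = 5; y[4] = 0×4 + 5×2 = 10; y[5] = 5×4 = 20

[0, 0, 0, 5, 10, 20]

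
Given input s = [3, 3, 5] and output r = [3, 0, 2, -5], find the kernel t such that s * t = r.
Output length 4 = len(s) + len(t) - 1 ⇒ len(t) = 2. Solve t forward using t[k] = (r[k] - Σ_{i≥1} s[i]·t[k-i]) / s[0]: t[0] = r[0] / s[0] = 3 / 3 = 1; t[1] = (r[1] - 3×1) / s[0] = (0 - 3×1) / 3 = -1. So t = [1, -1]. Forward-check [3, 3, 5] * [1, -1]: r[0] = 3×1 = 3; r[1] = 3×-1 + 3×1 = 0; r[2] = 3×-1 + 5×1 = 2; r[3] = 5×-1 = -5 → [3, 0, 2, -5] ✓

[1, -1]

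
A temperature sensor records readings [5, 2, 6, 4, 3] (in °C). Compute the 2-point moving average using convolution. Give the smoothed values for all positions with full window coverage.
2-point moving average kernel = [1, 1]. Apply in 'valid' mode (full window coverage): avg[0] = (5 + 2) / 2 = 3.5; avg[1] = (2 + 6) / 2 = 4.0; avg[2] = (6 + 4) / 2 = 5.0; avg[3] = (4 + 3) / 2 = 3.5. Smoothed values: [3.5, 4.0, 5.0, 3.5]

[3.5, 4.0, 5.0, 3.5]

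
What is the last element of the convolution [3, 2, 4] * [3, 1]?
Use y[k] = Σ_i a[i]·b[k-i] at k=3. y[3] = 4×1 = 4

4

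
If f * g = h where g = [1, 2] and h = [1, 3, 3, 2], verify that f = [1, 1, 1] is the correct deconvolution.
Forward-compute [1, 1, 1] * [1, 2]: h[0] = 1×1 = 1; h[1] = 1×2 + 1×1 = 3; h[2] = 1×2 + 1×1 = 3; h[3] = 1×2 = 2 → [1, 3, 3, 2]. Matches given h = [1, 3, 3, 2], so verified.

Verified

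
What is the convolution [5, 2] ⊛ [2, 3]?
y[0] = 5×2 = 10; y[1] = 5×3 + 2×2 = 19; y[2] = 2×3 = 6

[10, 19, 6]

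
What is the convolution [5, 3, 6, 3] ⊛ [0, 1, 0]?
y[0] = 5×0 = 0; y[1] = 5×1 + 3×0 = 5; y[2] = 5×0 + 3×1 + 6×0 = 3; y[3] = 3×0 + 6×1 + 3×0 = 6; y[4] = 6×0 + 3×1 = 3; y[5] = 3×0 = 0

[0, 5, 3, 6, 3, 0]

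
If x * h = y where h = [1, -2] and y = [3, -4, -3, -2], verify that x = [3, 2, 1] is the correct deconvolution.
Forward-compute [3, 2, 1] * [1, -2]: y[0] = 3×1 = 3; y[1] = 3×-2 + 2×1 = -4; y[2] = 2×-2 + 1×1 = -3; y[3] = 1×-2 = -2 → [3, -4, -3, -2]. Matches given y = [3, -4, -3, -2], so verified.

Verified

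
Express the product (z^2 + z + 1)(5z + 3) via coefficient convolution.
Ascending coefficients: a = [1, 1, 1], b = [3, 5]. c[0] = 1×3 = 3; c[1] = 1×5 + 1×3 = 8; c[2] = 1×5 + 1×3 = 8; c[3] = 1×5 = 5. Result coefficients: [3, 8, 8, 5] → 5z^3 + 8z^2 + 8z + 3

5z^3 + 8z^2 + 8z + 3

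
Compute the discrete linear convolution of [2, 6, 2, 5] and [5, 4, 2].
y[0] = 2×5 = 10; y[1] = 2×4 + 6×5 = 38; y[2] = 2×2 + 6×4 + 2×5 = 38; y[3] = 6×2 + 2×4 + 5×5 = 45; y[4] = 2×2 + 5×4 = 24; y[5] = 5×2 = 10

[10, 38, 38, 45, 24, 10]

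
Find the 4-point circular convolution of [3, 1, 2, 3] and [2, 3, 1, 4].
Use y[k] = Σ_j a[j]·b[(k-j) mod 4]. y[0] = 3×2 + 1×4 + 2×1 + 3×3 = 21; y[1] = 3×3 + 1×2 + 2×4 + 3×1 = 22; y[2] = 3×1 + 1×3 + 2×2 + 3×4 = 22; y[3] = 3×4 + 1×1 + 2×3 + 3×2 = 25. Result: [21, 22, 22, 25]

[21, 22, 22, 25]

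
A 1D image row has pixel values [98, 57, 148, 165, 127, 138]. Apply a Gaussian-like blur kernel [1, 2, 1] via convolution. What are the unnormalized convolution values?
Convolve image row [98, 57, 148, 165, 127, 138] with kernel [1, 2, 1]: y[0] = 98×1 = 98; y[1] = 98×2 + 57×1 = 253; y[2] = 98×1 + 57×2 + 148×1 = 360; y[3] = 57×1 + 148×2 + 165×1 = 518; y[4] = 148×1 + 165×2 + 127×1 = 605; y[5] = 165×1 + 127×2 + 138×1 = 557; y[6] = 127×1 + 138×2 = 403; y[7] = 138×1 = 138 → [98, 253, 360, 518, 605, 557, 403, 138]. Normalization factor = sum(kernel) = 4.

[98, 253, 360, 518, 605, 557, 403, 138]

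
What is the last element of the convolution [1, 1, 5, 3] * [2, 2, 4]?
Use y[k] = Σ_i a[i]·b[k-i] at k=5. y[5] = 3×4 = 12

12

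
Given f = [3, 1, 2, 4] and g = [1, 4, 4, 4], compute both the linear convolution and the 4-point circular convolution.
Linear: y_lin[0] = 3×1 = 3; y_lin[1] = 3×4 + 1×1 = 13; y_lin[2] = 3×4 + 1×4 + 2×1 = 18; y_lin[3] = 3×4 + 1×4 + 2×4 + 4×1 = 28; y_lin[4] = 1×4 + 2×4 + 4×4 = 28; y_lin[5] = 2×4 + 4×4 = 24; y_lin[6] = 4×4 = 16 → [3, 13, 18, 28, 28, 24, 16]. Circular (length 4): y[0] = 3×1 + 1×4 + 2×4 + 4×4 = 31; y[1] = 3×4 + 1×1 + 2×4 + 4×4 = 37; y[2] = 3×4 + 1×4 + 2×1 + 4×4 = 34; y[3] = 3×4 + 1×4 + 2×4 + 4×1 = 28 → [31, 37, 34, 28]

Linear: [3, 13, 18, 28, 28, 24, 16], Circular: [31, 37, 34, 28]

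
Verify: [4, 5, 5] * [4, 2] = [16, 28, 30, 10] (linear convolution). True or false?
Recompute linear convolution of [4, 5, 5] and [4, 2]: y[0] = 4×4 = 16; y[1] = 4×2 + 5×4 = 28; y[2] = 5×2 + 5×4 = 30; y[3] = 5×2 = 10 → [16, 28, 30, 10]. Given [16, 28, 30, 10] matches, so answer: Yes

Yes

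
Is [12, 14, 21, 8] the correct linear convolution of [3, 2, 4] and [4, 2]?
Recompute linear convolution of [3, 2, 4] and [4, 2]: y[0] = 3×4 = 12; y[1] = 3×2 + 2×4 = 14; y[2] = 2×2 + 4×4 = 20; y[3] = 4×2 = 8 → [12, 14, 20, 8]. Compare to given [12, 14, 21, 8]: they differ at index 2: given 21, correct 20, so answer: No

No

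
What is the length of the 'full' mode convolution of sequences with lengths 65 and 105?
Linear/full convolution length: m + n - 1 = 65 + 105 - 1 = 169

169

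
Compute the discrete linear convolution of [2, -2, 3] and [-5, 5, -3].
y[0] = 2×-5 = -10; y[1] = 2×5 + -2×-5 = 20; y[2] = 2×-3 + -2×5 + 3×-5 = -31; y[3] = -2×-3 + 3×5 = 21; y[4] = 3×-3 = -9

[-10, 20, -31, 21, -9]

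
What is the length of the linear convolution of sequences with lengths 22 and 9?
Linear/full convolution length: m + n - 1 = 22 + 9 - 1 = 30

30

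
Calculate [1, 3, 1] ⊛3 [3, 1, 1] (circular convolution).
Use y[k] = Σ_j x[j]·h[(k-j) mod 3]. y[0] = 1×3 + 3×1 + 1×1 = 7; y[1] = 1×1 + 3×3 + 1×1 = 11; y[2] = 1×1 + 3×1 + 1×3 = 7. Result: [7, 11, 7]

[7, 11, 7]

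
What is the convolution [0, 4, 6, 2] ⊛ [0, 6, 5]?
y[0] = 0×0 = 0; y[1] = 0×6 + 4×0 = 0; y[2] = 0×5 + 4×6 + 6×0 = 24; y[3] = 4×5 + 6×6 + 2×0 = 56; y[4] = 6×5 + 2×6 = 42; y[5] = 2×5 = 10

[0, 0, 24, 56, 42, 10]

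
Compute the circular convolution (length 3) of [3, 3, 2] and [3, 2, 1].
Use y[k] = Σ_j x[j]·h[(k-j) mod 3]. y[0] = 3×3 + 3×1 + 2×2 = 16; y[1] = 3×2 + 3×3 + 2×1 = 17; y[2] = 3×1 + 3×2 + 2×3 = 15. Result: [16, 17, 15]

[16, 17, 15]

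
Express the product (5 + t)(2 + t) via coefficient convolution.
Ascending coefficients: a = [5, 1], b = [2, 1]. c[0] = 5×2 = 10; c[1] = 5×1 + 1×2 = 7; c[2] = 1×1 = 1. Result coefficients: [10, 7, 1] → 10 + 7t + t^2

10 + 7t + t^2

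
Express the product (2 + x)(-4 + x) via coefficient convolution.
Ascending coefficients: a = [2, 1], b = [-4, 1]. c[0] = 2×-4 = -8; c[1] = 2×1 + 1×-4 = -2; c[2] = 1×1 = 1. Result coefficients: [-8, -2, 1] → -8 - 2x + x^2

-8 - 2x + x^2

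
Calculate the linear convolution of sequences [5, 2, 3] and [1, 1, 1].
y[0] = 5×1 = 5; y[1] = 5×1 + 2×1 = 7; y[2] = 5×1 + 2×1 + 3×1 = 10; y[3] = 2×1 + 3×1 = 5; y[4] = 3×1 = 3

[5, 7, 10, 5, 3]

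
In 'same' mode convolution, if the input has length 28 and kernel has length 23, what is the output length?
'Same' mode returns an output with the same length as the input: 28

28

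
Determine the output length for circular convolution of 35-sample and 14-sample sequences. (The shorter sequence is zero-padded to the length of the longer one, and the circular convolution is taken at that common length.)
Circular convolution (zero-padding the shorter input) has length max(m, n) = max(35, 14) = 35

35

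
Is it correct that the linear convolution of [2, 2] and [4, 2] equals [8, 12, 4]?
Recompute linear convolution of [2, 2] and [4, 2]: y[0] = 2×4 = 8; y[1] = 2×2 + 2×4 = 12; y[2] = 2×2 = 4 → [8, 12, 4]. Given [8, 12, 4] matches, so answer: Yes

Yes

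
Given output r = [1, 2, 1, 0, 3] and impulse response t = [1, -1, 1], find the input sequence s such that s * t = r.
Deconvolve r=[1, 2, 1, 0, 3] by t=[1, -1, 1]. Since t[0]=1, solve forward: s[0] = r[0] / 1 = 1; s[1] = (r[1] - 1×-1) / 1 = 3; s[2] = (r[2] - 3×-1 - 1×1) / 1 = 3. So s = [1, 3, 3]. Check by forward convolution: r[0] = 1×1 = 1; r[1] = 1×-1 + 3×1 = 2; r[2] = 1×1 + 3×-1 + 3×1 = 1; r[3] = 3×1 + 3×-1 = 0; r[4] = 3×1 = 3

[1, 3, 3]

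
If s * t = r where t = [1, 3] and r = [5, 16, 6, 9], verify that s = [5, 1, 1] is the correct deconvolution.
Forward-compute [5, 1, 1] * [1, 3]: r[0] = 5×1 = 5; r[1] = 5×3 + 1×1 = 16; r[2] = 1×3 + 1×1 = 4; r[3] = 1×3 = 3 → [5, 16, 4, 3]. Does not match given r = [5, 16, 6, 9].

Not verified. [5, 1, 1] * [1, 3] = [5, 16, 4, 3], which differs from [5, 16, 6, 9] at index 2.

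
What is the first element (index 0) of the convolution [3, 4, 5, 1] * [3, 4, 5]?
Use y[k] = Σ_i a[i]·b[k-i] at k=0. y[0] = 3×3 = 9

9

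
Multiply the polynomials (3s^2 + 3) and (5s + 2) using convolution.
Ascending coefficients: a = [3, 0, 3], b = [2, 5]. c[0] = 3×2 = 6; c[1] = 3×5 + 0×2 = 15; c[2] = 0×5 + 3×2 = 6; c[3] = 3×5 = 15. Result coefficients: [6, 15, 6, 15] → 15s^3 + 6s^2 + 15s + 6

15s^3 + 6s^2 + 15s + 6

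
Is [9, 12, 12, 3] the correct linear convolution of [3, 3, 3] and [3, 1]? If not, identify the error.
Recompute linear convolution of [3, 3, 3] and [3, 1]: y[0] = 3×3 = 9; y[1] = 3×1 + 3×3 = 12; y[2] = 3×1 + 3×3 = 12; y[3] = 3×1 = 3 → [9, 12, 12, 3]. Given [9, 12, 12, 3] matches, so answer: Yes

Yes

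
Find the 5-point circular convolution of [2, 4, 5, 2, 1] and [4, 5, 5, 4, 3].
Use y[k] = Σ_j f[j]·g[(k-j) mod 5]. y[0] = 2×4 + 4×3 + 5×4 + 2×5 + 1×5 = 55; y[1] = 2×5 + 4×4 + 5×3 + 2×4 + 1×5 = 54; y[2] = 2×5 + 4×5 + 5×4 + 2×3 + 1×4 = 60; y[3] = 2×4 + 4×5 + 5×5 + 2×4 + 1×3 = 64; y[4] = 2×3 + 4×4 + 5×5 + 2×5 + 1×4 = 61. Result: [55, 54, 60, 64, 61]

[55, 54, 60, 64, 61]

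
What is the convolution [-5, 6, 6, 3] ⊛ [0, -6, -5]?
y[0] = -5×0 = 0; y[1] = -5×-6 + 6×0 = 30; y[2] = -5×-5 + 6×-6 + 6×0 = -11; y[3] = 6×-5 + 6×-6 + 3×0 = -66; y[4] = 6×-5 + 3×-6 = -48; y[5] = 3×-5 = -15

[0, 30, -11, -66, -48, -15]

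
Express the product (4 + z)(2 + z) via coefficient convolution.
Ascending coefficients: a = [4, 1], b = [2, 1]. c[0] = 4×2 = 8; c[1] = 4×1 + 1×2 = 6; c[2] = 1×1 = 1. Result coefficients: [8, 6, 1] → 8 + 6z + z^2

8 + 6z + z^2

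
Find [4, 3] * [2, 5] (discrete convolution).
y[0] = 4×2 = 8; y[1] = 4×5 + 3×2 = 26; y[2] = 3×5 = 15

[8, 26, 15]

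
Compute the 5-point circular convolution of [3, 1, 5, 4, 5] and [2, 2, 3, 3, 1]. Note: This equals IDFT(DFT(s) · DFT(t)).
Either evaluate y[k] = Σ_j s[j]·t[(k-j) mod 5] directly, or use IDFT(DFT(s) · DFT(t)). y[0] = 3×2 + 1×1 + 5×3 + 4×3 + 5×2 = 44; y[1] = 3×2 + 1×2 + 5×1 + 4×3 + 5×3 = 40; y[2] = 3×3 + 1×2 + 5×2 + 4×1 + 5×3 = 40; y[3] = 3×3 + 1×3 + 5×2 + 4×2 + 5×1 = 35; y[4] = 3×1 + 1×3 + 5×3 + 4×2 + 5×2 = 39. Result: [44, 40, 40, 35, 39]

[44, 40, 40, 35, 39]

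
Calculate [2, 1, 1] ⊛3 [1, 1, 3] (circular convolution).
Use y[k] = Σ_j u[j]·v[(k-j) mod 3]. y[0] = 2×1 + 1×3 + 1×1 = 6; y[1] = 2×1 + 1×1 + 1×3 = 6; y[2] = 2×3 + 1×1 + 1×1 = 8. Result: [6, 6, 8]

[6, 6, 8]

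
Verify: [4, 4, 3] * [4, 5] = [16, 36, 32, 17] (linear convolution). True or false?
Recompute linear convolution of [4, 4, 3] and [4, 5]: y[0] = 4×4 = 16; y[1] = 4×5 + 4×4 = 36; y[2] = 4×5 + 3×4 = 32; y[3] = 3×5 = 15 → [16, 36, 32, 15]. Compare to given [16, 36, 32, 17]: they differ at index 3: given 17, correct 15, so answer: No

No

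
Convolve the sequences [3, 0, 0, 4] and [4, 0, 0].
y[0] = 3×4 = 12; y[1] = 3×0 + 0×4 = 0; y[2] = 3×0 + 0×0 + 0×4 = 0; y[3] = 0×0 + 0×0 + 4×4 = 16; y[4] = 0×0 + 4×0 = 0; y[5] = 4×0 = 0

[12, 0, 0, 16, 0, 0]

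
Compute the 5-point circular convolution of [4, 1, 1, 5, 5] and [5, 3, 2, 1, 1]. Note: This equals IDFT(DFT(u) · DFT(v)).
Either evaluate y[k] = Σ_j u[j]·v[(k-j) mod 5] directly, or use IDFT(DFT(u) · DFT(v)). y[0] = 4×5 + 1×1 + 1×1 + 5×2 + 5×3 = 47; y[1] = 4×3 + 1×5 + 1×1 + 5×1 + 5×2 = 33; y[2] = 4×2 + 1×3 + 1×5 + 5×1 + 5×1 = 26; y[3] = 4×1 + 1×2 + 1×3 + 5×5 + 5×1 = 39; y[4] = 4×1 + 1×1 + 1×2 + 5×3 + 5×5 = 47. Result: [47, 33, 26, 39, 47]

[47, 33, 26, 39, 47]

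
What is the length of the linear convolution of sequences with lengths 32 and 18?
Linear/full convolution length: m + n - 1 = 32 + 18 - 1 = 49

49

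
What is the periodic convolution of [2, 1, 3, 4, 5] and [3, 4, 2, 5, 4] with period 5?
Use y[k] = Σ_j u[j]·v[(k-j) mod 5]. y[0] = 2×3 + 1×4 + 3×5 + 4×2 + 5×4 = 53; y[1] = 2×4 + 1×3 + 3×4 + 4×5 + 5×2 = 53; y[2] = 2×2 + 1×4 + 3×3 + 4×4 + 5×5 = 58; y[3] = 2×5 + 1×2 + 3×4 + 4×3 + 5×4 = 56; y[4] = 2×4 + 1×5 + 3×2 + 4×4 + 5×3 = 50. Result: [53, 53, 58, 56, 50]

[53, 53, 58, 56, 50]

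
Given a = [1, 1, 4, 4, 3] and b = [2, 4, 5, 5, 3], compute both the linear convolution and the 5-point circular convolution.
Linear: y_lin[0] = 1×2 = 2; y_lin[1] = 1×4 + 1×2 = 6; y_lin[2] = 1×5 + 1×4 + 4×2 = 17; y_lin[3] = 1×5 + 1×5 + 4×4 + 4×2 = 34; y_lin[4] = 1×3 + 1×5 + 4×5 + 4×4 + 3×2 = 50; y_lin[5] = 1×3 + 4×5 + 4×5 + 3×4 = 55; y_lin[6] = 4×3 + 4×5 + 3×5 = 47; y_lin[7] = 4×3 + 3×5 = 27; y_lin[8] = 3×3 = 9 → [2, 6, 17, 34, 50, 55, 47, 27, 9]. Circular (length 5): y[0] = 1×2 + 1×3 + 4×5 + 4×5 + 3×4 = 57; y[1] = 1×4 + 1×2 + 4×3 + 4×5 + 3×5 = 53; y[2] = 1×5 + 1×4 + 4×2 + 4×3 + 3×5 = 44; y[3] = 1×5 + 1×5 + 4×4 + 4×2 + 3×3 = 43; y[4] = 1×3 + 1×5 + 4×5 + 4×4 + 3×2 = 50 → [57, 53, 44, 43, 50]

Linear: [2, 6, 17, 34, 50, 55, 47, 27, 9], Circular: [57, 53, 44, 43, 50]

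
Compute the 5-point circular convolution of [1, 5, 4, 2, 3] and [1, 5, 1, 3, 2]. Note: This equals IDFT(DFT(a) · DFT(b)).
Either evaluate y[k] = Σ_j a[j]·b[(k-j) mod 5] directly, or use IDFT(DFT(a) · DFT(b)). y[0] = 1×1 + 5×2 + 4×3 + 2×1 + 3×5 = 40; y[1] = 1×5 + 5×1 + 4×2 + 2×3 + 3×1 = 27; y[2] = 1×1 + 5×5 + 4×1 + 2×2 + 3×3 = 43; y[3] = 1×3 + 5×1 + 4×5 + 2×1 + 3×2 = 36; y[4] = 1×2 + 5×3 + 4×1 + 2×5 + 3×1 = 34. Result: [40, 27, 43, 36, 34]

[40, 27, 43, 36, 34]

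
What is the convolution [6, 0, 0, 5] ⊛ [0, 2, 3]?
y[0] = 6×0 = 0; y[1] = 6×2 + 0×0 = 12; y[2] = 6×3 + 0×2 + 0×0 = 18; y[3] = 0×3 + 0×2 + 5×0 = 0; y[4] = 0×3 + 5×2 = 10; y[5] = 5×3 = 15

[0, 12, 18, 0, 10, 15]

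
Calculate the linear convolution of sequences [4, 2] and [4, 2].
y[0] = 4×4 = 16; y[1] = 4×2 + 2×4 = 16; y[2] = 2×2 = 4

[16, 16, 4]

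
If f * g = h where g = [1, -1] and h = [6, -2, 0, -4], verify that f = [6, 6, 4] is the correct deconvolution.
Forward-compute [6, 6, 4] * [1, -1]: h[0] = 6×1 = 6; h[1] = 6×-1 + 6×1 = 0; h[2] = 6×-1 + 4×1 = -2; h[3] = 4×-1 = -4 → [6, 0, -2, -4]. Does not match given h = [6, -2, 0, -4].

Not verified. [6, 6, 4] * [1, -1] = [6, 0, -2, -4], which differs from [6, -2, 0, -4] at index 1.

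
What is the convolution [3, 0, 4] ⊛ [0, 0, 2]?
y[0] = 3×0 = 0; y[1] = 3×0 + 0×0 = 0; y[2] = 3×2 + 0×0 + 4×0 = 6; y[3] = 0×2 + 4×0 = 0; y[4] = 4×2 = 8

[0, 0, 6, 0, 8]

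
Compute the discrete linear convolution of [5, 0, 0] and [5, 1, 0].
y[0] = 5×5 = 25; y[1] = 5×1 + 0×5 = 5; y[2] = 5×0 + 0×1 + 0×5 = 0; y[3] = 0×0 + 0×1 = 0; y[4] = 0×0 = 0

[25, 5, 0, 0, 0]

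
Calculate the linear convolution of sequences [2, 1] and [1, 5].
y[0] = 2×1 = 2; y[1] = 2×5 + 1×1 = 11; y[2] = 1×5 = 5

[2, 11, 5]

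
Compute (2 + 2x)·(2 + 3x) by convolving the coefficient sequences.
Ascending coefficients: a = [2, 2], b = [2, 3]. c[0] = 2×2 = 4; c[1] = 2×3 + 2×2 = 10; c[2] = 2×3 = 6. Result coefficients: [4, 10, 6] → 4 + 10x + 6x^2

4 + 10x + 6x^2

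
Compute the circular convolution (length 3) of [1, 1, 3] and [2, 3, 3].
Use y[k] = Σ_j s[j]·t[(k-j) mod 3]. y[0] = 1×2 + 1×3 + 3×3 = 14; y[1] = 1×3 + 1×2 + 3×3 = 14; y[2] = 1×3 + 1×3 + 3×2 = 12. Result: [14, 14, 12]

[14, 14, 12]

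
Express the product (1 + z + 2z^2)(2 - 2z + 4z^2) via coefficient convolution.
Ascending coefficients: a = [1, 1, 2], b = [2, -2, 4]. c[0] = 1×2 = 2; c[1] = 1×-2 + 1×2 = 0; c[2] = 1×4 + 1×-2 + 2×2 = 6; c[3] = 1×4 + 2×-2 = 0; c[4] = 2×4 = 8. Result coefficients: [2, 0, 6, 0, 8] → 2 + 6z^2 + 8z^4

2 + 6z^2 + 8z^4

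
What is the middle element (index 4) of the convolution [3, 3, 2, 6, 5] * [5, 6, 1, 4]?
Use y[k] = Σ_i a[i]·b[k-i] at k=4. y[4] = 3×4 + 2×1 + 6×6 + 5×5 = 75

75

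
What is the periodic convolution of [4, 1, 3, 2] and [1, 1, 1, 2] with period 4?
Use y[k] = Σ_j u[j]·v[(k-j) mod 4]. y[0] = 4×1 + 1×2 + 3×1 + 2×1 = 11; y[1] = 4×1 + 1×1 + 3×2 + 2×1 = 13; y[2] = 4×1 + 1×1 + 3×1 + 2×2 = 12; y[3] = 4×2 + 1×1 + 3×1 + 2×1 = 14. Result: [11, 13, 12, 14]

[11, 13, 12, 14]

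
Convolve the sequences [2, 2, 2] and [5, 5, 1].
y[0] = 2×5 = 10; y[1] = 2×5 + 2×5 = 20; y[2] = 2×1 + 2×5 + 2×5 = 22; y[3] = 2×1 + 2×5 = 12; y[4] = 2×1 = 2

[10, 20, 22, 12, 2]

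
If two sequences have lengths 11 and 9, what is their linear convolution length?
Linear/full convolution length: m + n - 1 = 11 + 9 - 1 = 19

19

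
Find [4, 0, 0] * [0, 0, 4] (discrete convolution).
y[0] = 4×0 = 0; y[1] = 4×0 + 0×0 = 0; y[2] = 4×4 + 0×0 + 0×0 = 16; y[3] = 0×4 + 0×0 = 0; y[4] = 0×4 = 0

[0, 0, 16, 0, 0]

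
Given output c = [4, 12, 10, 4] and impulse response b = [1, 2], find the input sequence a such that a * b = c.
Deconvolve c=[4, 12, 10, 4] by b=[1, 2]. Since b[0]=1, solve forward: a[0] = c[0] / 1 = 4; a[1] = (c[1] - 4×2) / 1 = 4; a[2] = (c[2] - 4×2) / 1 = 2. So a = [4, 4, 2]. Check by forward convolution: c[0] = 4×1 = 4; c[1] = 4×2 + 4×1 = 12; c[2] = 4×2 + 2×1 = 10; c[3] = 2×2 = 4

[4, 4, 2]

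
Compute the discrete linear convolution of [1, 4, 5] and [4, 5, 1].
y[0] = 1×4 = 4; y[1] = 1×5 + 4×4 = 21; y[2] = 1×1 + 4×5 + 5×4 = 41; y[3] = 4×1 + 5×5 = 29; y[4] = 5×1 = 5

[4, 21, 41, 29, 5]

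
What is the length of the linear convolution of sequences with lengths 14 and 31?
Linear/full convolution length: m + n - 1 = 14 + 31 - 1 = 44

44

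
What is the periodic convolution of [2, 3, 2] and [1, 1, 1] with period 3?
Use y[k] = Σ_j s[j]·t[(k-j) mod 3]. y[0] = 2×1 + 3×1 + 2×1 = 7; y[1] = 2×1 + 3×1 + 2×1 = 7; y[2] = 2×1 + 3×1 + 2×1 = 7. Result: [7, 7, 7]

[7, 7, 7]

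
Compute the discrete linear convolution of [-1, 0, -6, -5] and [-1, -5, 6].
y[0] = -1×-1 = 1; y[1] = -1×-5 + 0×-1 = 5; y[2] = -1×6 + 0×-5 + -6×-1 = 0; y[3] = 0×6 + -6×-5 + -5×-1 = 35; y[4] = -6×6 + -5×-5 = -11; y[5] = -5×6 = -30

[1, 5, 0, 35, -11, -30]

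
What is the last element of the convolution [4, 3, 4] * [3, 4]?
Use y[k] = Σ_i a[i]·b[k-i] at k=3. y[3] = 4×4 = 16

16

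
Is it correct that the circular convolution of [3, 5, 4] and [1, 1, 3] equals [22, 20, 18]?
Recompute circular convolution of [3, 5, 4] and [1, 1, 3]: y[0] = 3×1 + 5×3 + 4×1 = 22; y[1] = 3×1 + 5×1 + 4×3 = 20; y[2] = 3×3 + 5×1 + 4×1 = 18 → [22, 20, 18]. Given [22, 20, 18] matches, so answer: Yes

Yes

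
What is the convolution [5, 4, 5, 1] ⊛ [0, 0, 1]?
y[0] = 5×0 = 0; y[1] = 5×0 + 4×0 = 0; y[2] = 5×1 + 4×0 + 5×0 = 5; y[3] = 4×1 + 5×0 + 1×0 = 4; y[4] = 5×1 + 1×0 = 5; y[5] = 1×1 = 1

[0, 0, 5, 4, 5, 1]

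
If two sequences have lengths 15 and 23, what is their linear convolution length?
Linear/full convolution length: m + n - 1 = 15 + 23 - 1 = 37

37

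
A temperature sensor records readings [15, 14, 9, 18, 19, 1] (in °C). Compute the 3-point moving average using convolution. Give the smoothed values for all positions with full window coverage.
3-point moving average kernel = [1, 1, 1]. Apply in 'valid' mode (full window coverage): avg[0] = (15 + 14 + 9) / 3 = 12.67; avg[1] = (14 + 9 + 18) / 3 = 13.67; avg[2] = (9 + 18 + 19) / 3 = 15.33; avg[3] = (18 + 19 + 1) / 3 = 12.67. Smoothed values: [12.67, 13.67, 15.33, 12.67]

[12.67, 13.67, 15.33, 12.67]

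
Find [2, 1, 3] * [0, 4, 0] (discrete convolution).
y[0] = 2×0 = 0; y[1] = 2×4 + 1×0 = 8; y[2] = 2×0 + 1×4 + 3×0 = 4; y[3] = 1×0 + 3×4 = 12; y[4] = 3×0 = 0

[0, 8, 4, 12, 0]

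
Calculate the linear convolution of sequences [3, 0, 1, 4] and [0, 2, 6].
y[0] = 3×0 = 0; y[1] = 3×2 + 0×0 = 6; y[2] = 3×6 + 0×2 + 1×0 = 18; y[3] = 0×6 + 1×2 + 4×0 = 2; y[4] = 1×6 + 4×2 = 14; y[5] = 4×6 = 24

[0, 6, 18, 2, 14, 24]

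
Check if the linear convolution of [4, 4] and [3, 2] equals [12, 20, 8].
Recompute linear convolution of [4, 4] and [3, 2]: y[0] = 4×3 = 12; y[1] = 4×2 + 4×3 = 20; y[2] = 4×2 = 8 → [12, 20, 8]. Given [12, 20, 8] matches, so answer: Yes

Yes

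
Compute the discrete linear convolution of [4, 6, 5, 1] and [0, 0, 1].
y[0] = 4×0 = 0; y[1] = 4×0 + 6×0 = 0; y[2] = 4×1 + 6×0 + 5×0 = 4; y[3] = 6×1 + 5×0 + 1×0 = 6; y[4] = 5×1 + 1×0 = 5; y[5] = 1×1 = 1

[0, 0, 4, 6, 5, 1]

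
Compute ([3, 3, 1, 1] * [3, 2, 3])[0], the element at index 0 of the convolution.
Use y[k] = Σ_i a[i]·b[k-i] at k=0. y[0] = 3×3 = 9

9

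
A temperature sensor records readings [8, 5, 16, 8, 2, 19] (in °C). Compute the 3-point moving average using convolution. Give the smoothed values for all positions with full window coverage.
3-point moving average kernel = [1, 1, 1]. Apply in 'valid' mode (full window coverage): avg[0] = (8 + 5 + 16) / 3 = 9.67; avg[1] = (5 + 16 + 8) / 3 = 9.67; avg[2] = (16 + 8 + 2) / 3 = 8.67; avg[3] = (8 + 2 + 19) / 3 = 9.67. Smoothed values: [9.67, 9.67, 8.67, 9.67]

[9.67, 9.67, 8.67, 9.67]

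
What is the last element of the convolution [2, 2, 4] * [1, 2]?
Use y[k] = Σ_i a[i]·b[k-i] at k=3. y[3] = 4×2 = 8

8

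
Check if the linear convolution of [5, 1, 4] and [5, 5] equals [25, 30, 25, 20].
Recompute linear convolution of [5, 1, 4] and [5, 5]: y[0] = 5×5 = 25; y[1] = 5×5 + 1×5 = 30; y[2] = 1×5 + 4×5 = 25; y[3] = 4×5 = 20 → [25, 30, 25, 20]. Given [25, 30, 25, 20] matches, so answer: Yes

Yes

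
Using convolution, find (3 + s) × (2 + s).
Ascending coefficients: a = [3, 1], b = [2, 1]. c[0] = 3×2 = 6; c[1] = 3×1 + 1×2 = 5; c[2] = 1×1 = 1. Result coefficients: [6, 5, 1] → 6 + 5s + s^2

6 + 5s + s^2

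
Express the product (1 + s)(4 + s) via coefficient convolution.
Ascending coefficients: a = [1, 1], b = [4, 1]. c[0] = 1×4 = 4; c[1] = 1×1 + 1×4 = 5; c[2] = 1×1 = 1. Result coefficients: [4, 5, 1] → 4 + 5s + s^2

4 + 5s + s^2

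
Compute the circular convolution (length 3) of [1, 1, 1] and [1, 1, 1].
Use y[k] = Σ_j a[j]·b[(k-j) mod 3]. y[0] = 1×1 + 1×1 + 1×1 = 3; y[1] = 1×1 + 1×1 + 1×1 = 3; y[2] = 1×1 + 1×1 + 1×1 = 3. Result: [3, 3, 3]

[3, 3, 3]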